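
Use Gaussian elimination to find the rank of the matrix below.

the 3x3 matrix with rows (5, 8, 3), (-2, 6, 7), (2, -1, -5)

Row reduction:
R2 <- R2 - (-2/5)*R1:  [    0  46/5  41/5 ]
R3 <- R3 - (2/5)*R1:  [     0  -21/5  -31/5 ]
R3 <- R3 - (-21/46)*R2:  [       0        0  -113/46 ]
Row echelon form:
[ 5     8        3 ]
[ 0  46/5     41/5 ]
[ 0     0  -113/46 ]
Nonzero rows / pivot columns: 3

rank(A) = 3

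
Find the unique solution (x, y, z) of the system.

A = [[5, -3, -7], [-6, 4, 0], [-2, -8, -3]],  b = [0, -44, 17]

(4, -5, 5)

Forward elimination on [A|b]:
R2 <- R2 - (-6/5)*R1:  [     0    2/5  -42/5    -44 ]
R3 <- R3 - (-2/5)*R1:  [     0  -46/5  -29/5     17 ]
R3 <- R3 - (-23)*R2:  [    0     0  -199  -995 ]
Row echelon form:
[ 5   -3     -7  |     0 ]
[ 0  2/5  -42/5  |   -44 ]
[ 0    0   -199  |  -995 ]
Back-substitution:
z = (-995) / -199 = 5
y = (-44 - (-42/5)*(5)) / (2/5) = -5
x = (0 - (-3)*(-5) - (-7)*(5)) / 5 = 4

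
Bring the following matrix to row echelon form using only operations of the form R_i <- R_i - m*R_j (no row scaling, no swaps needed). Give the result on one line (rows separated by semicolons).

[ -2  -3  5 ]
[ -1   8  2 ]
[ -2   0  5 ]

Forward elimination:
R2 <- R2 - (1/2)*R1:  [    0  19/2  -1/2 ]
R3 <- R3 - (1)*R1:  [ 0  3  0 ]
R3 <- R3 - (6/19)*R2:  [    0     0  3/19 ]
Row echelon form:
[ -2    -3     5 ]
[  0  19/2  -1/2 ]
[  0     0  3/19 ]

REF = [-2 -3 5; 0 19/2 -1/2; 0 0 3/19]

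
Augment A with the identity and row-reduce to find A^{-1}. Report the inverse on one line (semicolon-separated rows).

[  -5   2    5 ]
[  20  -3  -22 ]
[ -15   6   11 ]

Gauss-Jordan on [A | I]:
R1 <- (1/-5)*R1:  [    1  -2/5    -1  |  -1/5     0     0 ]
R2 <- R2 - (20)*R1:  [  0   5  -2  |   4   1   0 ]
R3 <- R3 - (-15)*R1:  [  0   0  -4  |  -3   0   1 ]
R2 <- (1/5)*R2:  [    0     1  -2/5  |   4/5   1/5     0 ]
R1 <- R1 - (-2/5)*R2:  [      1       0  -29/25  |    3/25    2/25       0 ]
R3 <- (1/-4)*R3:  [    0     0     1  |   3/4     0  -1/4 ]
R1 <- R1 - (-29/25)*R3:  [       1        0        0  |   99/100     2/25  -29/100 ]
R2 <- R2 - (-2/5)*R3:  [     0      1      0  |  11/10    1/5  -1/10 ]
Right block of [I | A^{-1}] is the inverse:
[ 99/100  2/25  -29/100 ]
[  11/10   1/5    -1/10 ]
[    3/4     0     -1/4 ]

inverse = [99/100 2/25 -29/100; 11/10 1/5 -1/10; 3/4 0 -1/4]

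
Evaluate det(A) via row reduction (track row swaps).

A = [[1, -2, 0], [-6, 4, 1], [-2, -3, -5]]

det(A) = 47

Forward elimination:
R2 <- R2 - (-6)*R1:  [  0  -8   1 ]
R3 <- R3 - (-2)*R1:  [  0  -7  -5 ]
R3 <- R3 - (7/8)*R2:  [     0      0  -47/8 ]
Upper-triangular form:
[ 1  -2      0 ]
[ 0  -8      1 ]
[ 0   0  -47/8 ]
det(A) = (-1)^0 * (1) * (-8) * (-47/8) = 47  (0 row swaps -> sign +1)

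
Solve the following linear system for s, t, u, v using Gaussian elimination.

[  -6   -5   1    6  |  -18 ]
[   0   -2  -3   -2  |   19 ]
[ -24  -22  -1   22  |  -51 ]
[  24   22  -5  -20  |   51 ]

(4, -5, -1, -3)

Forward elimination on [A|b]:
R3 <- R3 - (4)*R1:  [  0  -2  -5  -2  21 ]
R4 <- R4 - (-4)*R1:  [   0    2   -1    4  -21 ]
R3 <- R3 - (1)*R2:  [  0   0  -2   0   2 ]
R4 <- R4 - (-1)*R2:  [  0   0  -4   2  -2 ]
R4 <- R4 - (2)*R3:  [  0   0   0   2  -6 ]
Row echelon form:
[ -6  -5   1   6  |  -18 ]
[  0  -2  -3  -2  |   19 ]
[  0   0  -2   0  |    2 ]
[  0   0   0   2  |   -6 ]
Back-substitution:
v = (-6) / 2 = -3
u = (2) / -2 = -1
t = (19 - (-3)*(-1) - (-2)*(-3)) / -2 = -5
s = (-18 - (-5)*(-5) - (1)*(-1) - (6)*(-3)) / -6 = 4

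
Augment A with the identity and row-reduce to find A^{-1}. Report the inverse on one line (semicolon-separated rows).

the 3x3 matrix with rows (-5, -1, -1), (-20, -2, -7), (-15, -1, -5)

Gauss-Jordan on [A | I]:
R1 <- (1/-5)*R1:  [    1   1/5   1/5  |  -1/5     0     0 ]
R2 <- R2 - (-20)*R1:  [  0   2  -3  |  -4   1   0 ]
R3 <- R3 - (-15)*R1:  [  0   2  -2  |  -3   0   1 ]
R2 <- (1/2)*R2:  [    0     1  -3/2  |    -2   1/2     0 ]
R1 <- R1 - (1/5)*R2:  [     1      0    1/2  |    1/5  -1/10      0 ]
R3 <- R3 - (2)*R2:  [  0   0   1  |   1  -1   1 ]
R1 <- R1 - (1/2)*R3:  [     1      0      0  |  -3/10    2/5   -1/2 ]
R2 <- R2 - (-3/2)*R3:  [    0     1     0  |  -1/2    -1   3/2 ]
Right block of [I | A^{-1}] is the inverse:
[ -3/10  2/5  -1/2 ]
[  -1/2   -1   3/2 ]
[     1   -1     1 ]

inverse = [-3/10 2/5 -1/2; -1/2 -1 3/2; 1 -1 1]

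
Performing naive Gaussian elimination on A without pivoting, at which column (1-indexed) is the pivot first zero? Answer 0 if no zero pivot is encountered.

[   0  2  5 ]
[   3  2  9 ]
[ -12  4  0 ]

first zero-pivot column = 1

Naive forward elimination:
Pivot entry (1,1) is zero but row 2 has 3 in column 1 -> naive elimination stops; a row interchange (e.g. R1 <-> R2) would be required here.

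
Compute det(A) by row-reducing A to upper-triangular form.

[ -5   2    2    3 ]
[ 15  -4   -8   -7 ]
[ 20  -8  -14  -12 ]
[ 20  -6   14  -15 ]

det(A) = -300

Forward elimination:
R2 <- R2 - (-3)*R1:  [  0   2  -2   2 ]
R3 <- R3 - (-4)*R1:  [  0   0  -6   0 ]
R4 <- R4 - (-4)*R1:  [  0   2  22  -3 ]
R4 <- R4 - (1)*R2:  [  0   0  24  -5 ]
R4 <- R4 - (-4)*R3:  [  0   0   0  -5 ]
Upper-triangular form:
[ -5  2   2   3 ]
[  0  2  -2   2 ]
[  0  0  -6   0 ]
[  0  0   0  -5 ]
det(A) = (-1)^0 * (-5) * (2) * (-6) * (-5) = -300  (0 row swaps -> sign +1)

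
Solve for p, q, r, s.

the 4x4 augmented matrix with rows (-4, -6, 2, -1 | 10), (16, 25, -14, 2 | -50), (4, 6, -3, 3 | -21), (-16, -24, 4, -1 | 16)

Forward elimination on [A|b]:
R2 <- R2 - (-4)*R1:  [   0    1   -6   -2  -10 ]
R3 <- R3 - (-1)*R1:  [   0    0   -1    2  -11 ]
R4 <- R4 - (4)*R1:  [   0    0   -4    3  -24 ]
R4 <- R4 - (4)*R3:  [  0   0   0  -5  20 ]
Row echelon form:
[ -4  -6   2  -1  |   10 ]
[  0   1  -6  -2  |  -10 ]
[  0   0  -1   2  |  -11 ]
[  0   0   0  -5  |   20 ]
Back-substitution:
s = (20) / -5 = -4
r = (-11 - (2)*(-4)) / -1 = 3
q = (-10 - (-6)*(3) - (-2)*(-4)) / 1 = 0
p = (10 - (-6)*(0) - (2)*(3) - (-1)*(-4)) / -4 = 0

(0, 0, 3, -4)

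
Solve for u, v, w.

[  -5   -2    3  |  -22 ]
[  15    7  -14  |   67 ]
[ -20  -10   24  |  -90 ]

Forward elimination on [A|b]:
R2 <- R2 - (-3)*R1:  [  0   1  -5   1 ]
R3 <- R3 - (4)*R1:  [  0  -2  12  -2 ]
R3 <- R3 - (-2)*R2:  [ 0  0  2  0 ]
Row echelon form:
[ -5  -2   3  |  -22 ]
[  0   1  -5  |    1 ]
[  0   0   2  |    0 ]
Back-substitution:
w = (0) / 2 = 0
v = (1 - (-5)*(0)) / 1 = 1
u = (-22 - (-2)*(1) - (3)*(0)) / -5 = 4

(4, 1, 0)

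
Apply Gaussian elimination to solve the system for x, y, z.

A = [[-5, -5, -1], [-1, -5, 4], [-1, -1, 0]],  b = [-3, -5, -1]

(2, -1, -2)

Forward elimination on [A|b]:
R2 <- R2 - (1/5)*R1:  [     0     -4   21/5  -22/5 ]
R3 <- R3 - (1/5)*R1:  [    0     0   1/5  -2/5 ]
Row echelon form:
[ -5  -5    -1  |     -3 ]
[  0  -4  21/5  |  -22/5 ]
[  0   0   1/5  |   -2/5 ]
Back-substitution:
z = (-2/5) / (1/5) = -2
y = (-22/5 - (21/5)*(-2)) / -4 = -1
x = (-3 - (-5)*(-1) - (-1)*(-2)) / -5 = 2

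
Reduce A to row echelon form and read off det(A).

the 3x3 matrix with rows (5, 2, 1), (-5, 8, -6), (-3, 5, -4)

det(A) = -15

Forward elimination:
R2 <- R2 - (-1)*R1:  [  0  10  -5 ]
R3 <- R3 - (-3/5)*R1:  [     0   31/5  -17/5 ]
R3 <- R3 - (31/50)*R2:  [     0      0  -3/10 ]
Upper-triangular form:
[ 5   2      1 ]
[ 0  10     -5 ]
[ 0   0  -3/10 ]
det(A) = (-1)^0 * (5) * (10) * (-3/10) = -15  (0 row swaps -> sign +1)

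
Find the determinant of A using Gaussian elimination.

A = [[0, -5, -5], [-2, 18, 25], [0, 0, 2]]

Forward elimination:
R1 <-> R2   (pivot in column 1 was zero)
[ -2  18  25 ]
[  0  -5  -5 ]
[  0   0   2 ]
Upper-triangular form:
[ -2  18  25 ]
[  0  -5  -5 ]
[  0   0   2 ]
det(A) = (-1)^1 * (-2) * (-5) * (2) = -20  (1 row swap -> sign -1)

det(A) = -20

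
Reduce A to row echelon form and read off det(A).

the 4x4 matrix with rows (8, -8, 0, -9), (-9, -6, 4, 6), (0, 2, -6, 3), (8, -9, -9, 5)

Forward elimination:
R2 <- R2 - (-9/8)*R1:  [     0    -15      4  -33/8 ]
R4 <- R4 - (1)*R1:  [  0  -1  -9  14 ]
R3 <- R3 - (-2/15)*R2:  [      0       0  -82/15   49/20 ]
R4 <- R4 - (1/15)*R2:  [       0        0  -139/15   571/40 ]
R4 <- R4 - (139/82)*R3:  [      0       0       0  415/41 ]
Upper-triangular form:
[ 8   -8       0      -9 ]
[ 0  -15       4   -33/8 ]
[ 0    0  -82/15   49/20 ]
[ 0    0       0  415/41 ]
det(A) = (-1)^0 * (8) * (-15) * (-82/15) * (415/41) = 6640  (0 row swaps -> sign +1)

det(A) = 6640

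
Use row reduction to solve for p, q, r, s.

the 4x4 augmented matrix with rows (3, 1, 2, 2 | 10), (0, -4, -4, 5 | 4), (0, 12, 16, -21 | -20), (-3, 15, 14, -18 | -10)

Forward elimination on [A|b]:
R4 <- R4 - (-1)*R1:  [   0   16   16  -16    0 ]
R3 <- R3 - (-3)*R2:  [  0   0   4  -6  -8 ]
R4 <- R4 - (-4)*R2:  [  0   0   0   4  16 ]
Row echelon form:
[ 3   1   2   2  |  10 ]
[ 0  -4  -4   5  |   4 ]
[ 0   0   4  -6  |  -8 ]
[ 0   0   0   4  |  16 ]
Back-substitution:
s = (16) / 4 = 4
r = (-8 - (-6)*(4)) / 4 = 4
q = (4 - (-4)*(4) - (5)*(4)) / -4 = 0
p = (10 - (1)*(0) - (2)*(4) - (2)*(4)) / 3 = -2

(-2, 0, 4, 4)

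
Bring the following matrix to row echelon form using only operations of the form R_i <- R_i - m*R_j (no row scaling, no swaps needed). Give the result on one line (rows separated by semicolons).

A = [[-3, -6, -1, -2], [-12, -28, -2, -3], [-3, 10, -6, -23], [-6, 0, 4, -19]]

REF = [-3 -6 -1 -2; 0 -4 2 5; 0 0 3 -1; 0 0 0 4]

Forward elimination:
R2 <- R2 - (4)*R1:  [  0  -4   2   5 ]
R3 <- R3 - (1)*R1:  [   0   16   -5  -21 ]
R4 <- R4 - (2)*R1:  [   0   12    6  -15 ]
R3 <- R3 - (-4)*R2:  [  0   0   3  -1 ]
R4 <- R4 - (-3)*R2:  [  0   0  12   0 ]
R4 <- R4 - (4)*R3:  [ 0  0  0  4 ]
Row echelon form:
[ -3  -6  -1  -2 ]
[  0  -4   2   5 ]
[  0   0   3  -1 ]
[  0   0   0   4 ]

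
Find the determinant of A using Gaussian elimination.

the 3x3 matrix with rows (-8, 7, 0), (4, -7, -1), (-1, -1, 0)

det(A) = 15

Forward elimination:
R2 <- R2 - (-1/2)*R1:  [    0  -7/2    -1 ]
R3 <- R3 - (1/8)*R1:  [     0  -15/8      0 ]
R3 <- R3 - (15/28)*R2:  [     0      0  15/28 ]
Upper-triangular form:
[ -8     7      0 ]
[  0  -7/2     -1 ]
[  0     0  15/28 ]
det(A) = (-1)^0 * (-8) * (-7/2) * (15/28) = 15  (0 row swaps -> sign +1)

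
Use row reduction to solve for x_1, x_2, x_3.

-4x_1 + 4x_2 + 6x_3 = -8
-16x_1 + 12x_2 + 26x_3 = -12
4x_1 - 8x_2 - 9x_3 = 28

(-3, -5, 0)

Forward elimination on [A|b]:
R2 <- R2 - (4)*R1:  [  0  -4   2  20 ]
R3 <- R3 - (-1)*R1:  [  0  -4  -3  20 ]
R3 <- R3 - (1)*R2:  [  0   0  -5   0 ]
Row echelon form:
[ -4   4   6  |  -8 ]
[  0  -4   2  |  20 ]
[  0   0  -5  |   0 ]
Back-substitution:
x_3 = (0) / -5 = 0
x_2 = (20 - (2)*(0)) / -4 = -5
x_1 = (-8 - (4)*(-5) - (6)*(0)) / -4 = -3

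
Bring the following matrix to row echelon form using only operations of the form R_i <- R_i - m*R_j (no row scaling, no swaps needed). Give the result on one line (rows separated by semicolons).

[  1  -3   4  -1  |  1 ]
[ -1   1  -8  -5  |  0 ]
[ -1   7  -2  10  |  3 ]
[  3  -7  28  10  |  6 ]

Forward elimination:
R2 <- R2 - (-1)*R1:  [  0  -2  -4  -6   1 ]
R3 <- R3 - (-1)*R1:  [ 0  4  2  9  4 ]
R4 <- R4 - (3)*R1:  [  0   2  16  13   3 ]
R3 <- R3 - (-2)*R2:  [  0   0  -6  -3   6 ]
R4 <- R4 - (-1)*R2:  [  0   0  12   7   4 ]
R4 <- R4 - (-2)*R3:  [  0   0   0   1  16 ]
Row echelon form:
[ 1  -3   4  -1  |   1 ]
[ 0  -2  -4  -6  |   1 ]
[ 0   0  -6  -3  |   6 ]
[ 0   0   0   1  |  16 ]

REF = [1 -3 4 -1 1; 0 -2 -4 -6 1; 0 0 -6 -3 6; 0 0 0 1 16]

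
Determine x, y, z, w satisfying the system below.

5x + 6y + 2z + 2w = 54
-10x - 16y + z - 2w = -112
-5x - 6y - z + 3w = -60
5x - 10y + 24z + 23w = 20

(4, 5, 4, -2)

Forward elimination on [A|b]:
R2 <- R2 - (-2)*R1:  [  0  -4   5   2  -4 ]
R3 <- R3 - (-1)*R1:  [  0   0   1   5  -6 ]
R4 <- R4 - (1)*R1:  [   0  -16   22   21  -34 ]
R4 <- R4 - (4)*R2:  [   0    0    2   13  -18 ]
R4 <- R4 - (2)*R3:  [  0   0   0   3  -6 ]
Row echelon form:
[ 5   6  2  2  |  54 ]
[ 0  -4  5  2  |  -4 ]
[ 0   0  1  5  |  -6 ]
[ 0   0  0  3  |  -6 ]
Back-substitution:
w = (-6) / 3 = -2
z = (-6 - (5)*(-2)) / 1 = 4
y = (-4 - (5)*(4) - (2)*(-2)) / -4 = 5
x = (54 - (6)*(5) - (2)*(4) - (2)*(-2)) / 5 = 4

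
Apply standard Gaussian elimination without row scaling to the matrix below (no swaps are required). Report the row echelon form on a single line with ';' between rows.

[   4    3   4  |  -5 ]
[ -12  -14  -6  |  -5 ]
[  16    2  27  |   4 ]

REF = [4 3 4 -5; 0 -5 6 -20; 0 0 -1 64]

Forward elimination:
R2 <- R2 - (-3)*R1:  [   0   -5    6  -20 ]
R3 <- R3 - (4)*R1:  [   0  -10   11   24 ]
R3 <- R3 - (2)*R2:  [  0   0  -1  64 ]
Row echelon form:
[ 4   3   4  |   -5 ]
[ 0  -5   6  |  -20 ]
[ 0   0  -1  |   64 ]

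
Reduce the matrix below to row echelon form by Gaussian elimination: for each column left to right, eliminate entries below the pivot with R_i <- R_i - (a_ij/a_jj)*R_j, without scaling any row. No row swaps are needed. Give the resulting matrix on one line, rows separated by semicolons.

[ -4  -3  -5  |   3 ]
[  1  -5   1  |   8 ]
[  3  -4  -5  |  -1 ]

Forward elimination:
R2 <- R2 - (-1/4)*R1:  [     0  -23/4   -1/4   35/4 ]
R3 <- R3 - (-3/4)*R1:  [     0  -25/4  -35/4    5/4 ]
R3 <- R3 - (25/23)*R2:  [       0        0  -195/23  -190/23 ]
Row echelon form:
[ -4     -3       -5  |        3 ]
[  0  -23/4     -1/4  |     35/4 ]
[  0      0  -195/23  |  -190/23 ]

REF = [-4 -3 -5 3; 0 -23/4 -1/4 35/4; 0 0 -195/23 -190/23]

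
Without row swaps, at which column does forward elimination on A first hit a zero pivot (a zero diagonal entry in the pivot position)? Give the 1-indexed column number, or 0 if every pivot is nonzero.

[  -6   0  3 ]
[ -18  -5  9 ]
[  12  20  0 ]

Naive forward elimination:
R2 <- R2 - (3)*R1:  [  0  -5   0 ]
R3 <- R3 - (-2)*R1:  [  0  20   6 ]
R3 <- R3 - (-4)*R2:  [ 0  0  6 ]
All pivots nonzero; naive elimination completes without hitting a zero pivot.

first zero-pivot column = 0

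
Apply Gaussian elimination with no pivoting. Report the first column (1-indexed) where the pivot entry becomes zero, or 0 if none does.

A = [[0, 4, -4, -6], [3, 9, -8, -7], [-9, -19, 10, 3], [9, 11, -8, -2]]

Naive forward elimination:
Pivot entry (1,1) is zero but row 2 has 3 in column 1 -> naive elimination stops; a row interchange (e.g. R1 <-> R2) would be required here.

first zero-pivot column = 1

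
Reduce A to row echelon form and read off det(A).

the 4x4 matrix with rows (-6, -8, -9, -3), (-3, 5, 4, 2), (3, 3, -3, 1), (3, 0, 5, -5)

Forward elimination:
R2 <- R2 - (1/2)*R1:  [    0     9  17/2   7/2 ]
R3 <- R3 - (-1/2)*R1:  [     0     -1  -15/2   -1/2 ]
R4 <- R4 - (-1/2)*R1:  [     0     -4    1/2  -13/2 ]
R3 <- R3 - (-1/9)*R2:  [     0      0  -59/9   -1/9 ]
R4 <- R4 - (-4/9)*R2:  [      0       0   77/18  -89/18 ]
R4 <- R4 - (-77/118)*R3:  [       0        0        0  -296/59 ]
Upper-triangular form:
[ -6  -8     -9       -3 ]
[  0   9   17/2      7/2 ]
[  0   0  -59/9     -1/9 ]
[  0   0      0  -296/59 ]
det(A) = (-1)^0 * (-6) * (9) * (-59/9) * (-296/59) = -1776  (0 row swaps -> sign +1)

det(A) = -1776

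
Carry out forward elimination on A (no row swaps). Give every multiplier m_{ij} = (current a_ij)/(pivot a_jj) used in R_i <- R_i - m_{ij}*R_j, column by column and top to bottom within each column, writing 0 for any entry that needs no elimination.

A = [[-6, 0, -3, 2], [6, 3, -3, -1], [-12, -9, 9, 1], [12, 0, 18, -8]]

Forward elimination:
R2 <- R2 - (-1)*R1:  [  0   3  -6   1 ]
R3 <- R3 - (2)*R1:  [  0  -9  15  -3 ]
R4 <- R4 - (-2)*R1:  [  0   0  12  -4 ]
R3 <- R3 - (-3)*R2:  [  0   0  -3   0 ]
R4: entry in column 2 is already 0 -> m_{42} = 0 (no row operation needed)
R4 <- R4 - (-4)*R3:  [  0   0   0  -4 ]
Multipliers (in order of application): m_{21} = -1, m_{31} = 2, m_{41} = -2, m_{32} = -3, m_{42} = 0, m_{43} = -4

multipliers: -1, 2, -2, -3, 0, -4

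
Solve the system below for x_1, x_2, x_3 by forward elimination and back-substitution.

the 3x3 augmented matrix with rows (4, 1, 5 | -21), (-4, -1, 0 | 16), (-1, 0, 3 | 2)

Forward elimination on [A|b]:
R2 <- R2 - (-1)*R1:  [  0   0   5  -5 ]
R3 <- R3 - (-1/4)*R1:  [     0    1/4   17/4  -13/4 ]
R2 <-> R3   (pivot in column 2 was zero)
[ 4    1     5    -21 ]
[ 0  1/4  17/4  -13/4 ]
[ 0    0     5     -5 ]
Row echelon form:
[ 4    1     5  |    -21 ]
[ 0  1/4  17/4  |  -13/4 ]
[ 0    0     5  |     -5 ]
Back-substitution:
x_3 = (-5) / 5 = -1
x_2 = (-13/4 - (17/4)*(-1)) / (1/4) = 4
x_1 = (-21 - (1)*(4) - (5)*(-1)) / 4 = -5

(-5, 4, -1)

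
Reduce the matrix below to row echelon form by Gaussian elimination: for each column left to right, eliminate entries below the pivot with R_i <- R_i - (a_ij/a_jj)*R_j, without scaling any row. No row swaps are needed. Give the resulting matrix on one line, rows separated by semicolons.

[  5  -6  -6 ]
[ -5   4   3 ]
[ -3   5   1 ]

Forward elimination:
R2 <- R2 - (-1)*R1:  [  0  -2  -3 ]
R3 <- R3 - (-3/5)*R1:  [     0    7/5  -13/5 ]
R3 <- R3 - (-7/10)*R2:  [      0       0  -47/10 ]
Row echelon form:
[ 5  -6      -6 ]
[ 0  -2      -3 ]
[ 0   0  -47/10 ]

REF = [5 -6 -6; 0 -2 -3; 0 0 -47/10]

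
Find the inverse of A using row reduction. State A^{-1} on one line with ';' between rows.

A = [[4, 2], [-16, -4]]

Gauss-Jordan on [A | I]:
R1 <- (1/4)*R1:  [   1  1/2  |  1/4    0 ]
R2 <- R2 - (-16)*R1:  [ 0  4  |  4  1 ]
R2 <- (1/4)*R2:  [   0    1  |    1  1/4 ]
R1 <- R1 - (1/2)*R2:  [    1     0  |  -1/4  -1/8 ]
Right block of [I | A^{-1}] is the inverse:
[ -1/4  -1/8 ]
[    1   1/4 ]

inverse = [-1/4 -1/8; 1 1/4]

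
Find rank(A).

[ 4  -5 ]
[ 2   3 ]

rank(A) = 2

Row reduction:
R2 <- R2 - (1/2)*R1:  [    0  11/2 ]
Row echelon form:
[ 4    -5 ]
[ 0  11/2 ]
Nonzero rows / pivot columns: 2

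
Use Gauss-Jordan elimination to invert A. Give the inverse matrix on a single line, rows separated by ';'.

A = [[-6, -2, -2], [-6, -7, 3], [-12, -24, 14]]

inverse = [13/30 -19/15 1/3; -4/5 9/5 -1/2; -1 2 -1/2]

Gauss-Jordan on [A | I]:
R1 <- (1/-6)*R1:  [    1   1/3   1/3  |  -1/6     0     0 ]
R2 <- R2 - (-6)*R1:  [  0  -5   5  |  -1   1   0 ]
R3 <- R3 - (-12)*R1:  [   0  -20   18  |   -2    0    1 ]
R2 <- (1/-5)*R2:  [    0     1    -1  |   1/5  -1/5     0 ]
R1 <- R1 - (1/3)*R2:  [     1      0    2/3  |  -7/30   1/15      0 ]
R3 <- R3 - (-20)*R2:  [  0   0  -2  |   2  -4   1 ]
R3 <- (1/-2)*R3:  [    0     0     1  |    -1     2  -1/2 ]
R1 <- R1 - (2/3)*R3:  [      1       0       0  |   13/30  -19/15     1/3 ]
R2 <- R2 - (-1)*R3:  [    0     1     0  |  -4/5   9/5  -1/2 ]
Right block of [I | A^{-1}] is the inverse:
[ 13/30  -19/15   1/3 ]
[  -4/5     9/5  -1/2 ]
[    -1       2  -1/2 ]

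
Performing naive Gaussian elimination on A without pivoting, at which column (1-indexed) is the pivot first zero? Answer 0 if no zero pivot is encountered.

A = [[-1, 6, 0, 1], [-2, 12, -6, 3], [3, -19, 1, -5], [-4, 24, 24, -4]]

first zero-pivot column = 2

Naive forward elimination:
R2 <- R2 - (2)*R1:  [  0   0  -6   1 ]
R3 <- R3 - (-3)*R1:  [  0  -1   1  -2 ]
R4 <- R4 - (4)*R1:  [  0   0  24  -8 ]
Matrix at this point:
[ -1   6   0   1 ]
[  0   0  -6   1 ]
[  0  -1   1  -2 ]
[  0   0  24  -8 ]
Pivot entry (2,2) is zero but row 3 has -1 in column 2 -> naive elimination stops; a row interchange (e.g. R2 <-> R3) would be required here.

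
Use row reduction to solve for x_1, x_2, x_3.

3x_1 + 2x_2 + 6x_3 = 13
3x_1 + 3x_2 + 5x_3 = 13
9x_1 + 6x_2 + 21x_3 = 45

(-1, 2, 2)

Forward elimination on [A|b]:
R2 <- R2 - (1)*R1:  [  0   1  -1   0 ]
R3 <- R3 - (3)*R1:  [ 0  0  3  6 ]
Row echelon form:
[ 3  2   6  |  13 ]
[ 0  1  -1  |   0 ]
[ 0  0   3  |   6 ]
Back-substitution:
x_3 = (6) / 3 = 2
x_2 = (0 - (-1)*(2)) / 1 = 2
x_1 = (13 - (2)*(2) - (6)*(2)) / 3 = -1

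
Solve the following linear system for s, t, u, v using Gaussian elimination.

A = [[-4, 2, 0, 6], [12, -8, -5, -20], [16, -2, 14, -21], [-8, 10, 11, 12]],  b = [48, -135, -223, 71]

Forward elimination on [A|b]:
R2 <- R2 - (-3)*R1:  [  0  -2  -5  -2   9 ]
R3 <- R3 - (-4)*R1:  [   0    6   14    3  -31 ]
R4 <- R4 - (2)*R1:  [   0    6   11    0  -25 ]
R3 <- R3 - (-3)*R2:  [  0   0  -1  -3  -4 ]
R4 <- R4 - (-3)*R2:  [  0   0  -4  -6   2 ]
R4 <- R4 - (4)*R3:  [  0   0   0   6  18 ]
Row echelon form:
[ -4   2   0   6  |  48 ]
[  0  -2  -5  -2  |   9 ]
[  0   0  -1  -3  |  -4 ]
[  0   0   0   6  |  18 ]
Back-substitution:
v = (18) / 6 = 3
u = (-4 - (-3)*(3)) / -1 = -5
t = (9 - (-5)*(-5) - (-2)*(3)) / -2 = 5
s = (48 - (2)*(5) - (6)*(3)) / -4 = -5

(-5, 5, -5, 3)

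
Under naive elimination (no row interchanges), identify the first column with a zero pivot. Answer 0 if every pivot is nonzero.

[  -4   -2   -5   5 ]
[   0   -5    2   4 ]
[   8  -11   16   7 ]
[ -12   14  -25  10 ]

first zero-pivot column = 3

Naive forward elimination:
R3 <- R3 - (-2)*R1:  [   0  -15    6   17 ]
R4 <- R4 - (3)*R1:  [   0   20  -10   -5 ]
R3 <- R3 - (3)*R2:  [ 0  0  0  5 ]
R4 <- R4 - (-4)*R2:  [  0   0  -2  11 ]
Matrix at this point:
[ -4  -2  -5   5 ]
[  0  -5   2   4 ]
[  0   0   0   5 ]
[  0   0  -2  11 ]
Pivot entry (3,3) is zero but row 4 has -2 in column 3 -> naive elimination stops; a row interchange (e.g. R3 <-> R4) would be required here.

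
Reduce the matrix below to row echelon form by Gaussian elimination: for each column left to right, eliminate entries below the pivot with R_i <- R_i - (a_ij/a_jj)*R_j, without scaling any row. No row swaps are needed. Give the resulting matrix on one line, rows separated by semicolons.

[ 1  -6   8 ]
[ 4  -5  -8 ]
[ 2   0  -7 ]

REF = [1 -6 8; 0 19 -40; 0 0 43/19]

Forward elimination:
R2 <- R2 - (4)*R1:  [   0   19  -40 ]
R3 <- R3 - (2)*R1:  [   0   12  -23 ]
R3 <- R3 - (12/19)*R2:  [     0      0  43/19 ]
Row echelon form:
[ 1  -6      8 ]
[ 0  19    -40 ]
[ 0   0  43/19 ]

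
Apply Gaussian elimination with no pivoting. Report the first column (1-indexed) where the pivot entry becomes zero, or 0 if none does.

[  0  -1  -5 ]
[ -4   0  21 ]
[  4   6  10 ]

first zero-pivot column = 1

Naive forward elimination:
Pivot entry (1,1) is zero but row 2 has -4 in column 1 -> naive elimination stops; a row interchange (e.g. R1 <-> R2) would be required here.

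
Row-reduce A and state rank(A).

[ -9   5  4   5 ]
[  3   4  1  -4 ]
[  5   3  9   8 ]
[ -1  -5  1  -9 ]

rank(A) = 4

Row reduction:
R2 <- R2 - (-1/3)*R1:  [    0  17/3   7/3  -7/3 ]
R3 <- R3 - (-5/9)*R1:  [     0   52/9  101/9   97/9 ]
R4 <- R4 - (1/9)*R1:  [     0  -50/9    5/9  -86/9 ]
R3 <- R3 - (52/51)*R2:  [      0       0  451/51  671/51 ]
R4 <- R4 - (-50/51)*R2:  [       0        0   145/51  -604/51 ]
R4 <- R4 - (145/451)*R3:  [       0        0        0  -659/41 ]
Row echelon form:
[ -9     5       4        5 ]
[  0  17/3     7/3     -7/3 ]
[  0     0  451/51   671/51 ]
[  0     0       0  -659/41 ]
Nonzero rows / pivot columns: 4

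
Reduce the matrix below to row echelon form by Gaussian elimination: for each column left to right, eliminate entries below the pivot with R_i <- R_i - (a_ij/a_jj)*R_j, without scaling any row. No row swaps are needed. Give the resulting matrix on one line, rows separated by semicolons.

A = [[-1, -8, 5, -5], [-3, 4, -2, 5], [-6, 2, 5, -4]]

Forward elimination:
R2 <- R2 - (3)*R1:  [   0   28  -17   20 ]
R3 <- R3 - (6)*R1:  [   0   50  -25   26 ]
R3 <- R3 - (25/14)*R2:  [     0      0  75/14  -68/7 ]
Row echelon form:
[ -1  -8      5     -5 ]
[  0  28    -17     20 ]
[  0   0  75/14  -68/7 ]

REF = [-1 -8 5 -5; 0 28 -17 20; 0 0 75/14 -68/7]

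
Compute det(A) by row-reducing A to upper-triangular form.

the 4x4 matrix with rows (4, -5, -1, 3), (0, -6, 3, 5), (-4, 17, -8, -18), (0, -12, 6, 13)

Forward elimination:
R3 <- R3 - (-1)*R1:  [   0   12   -9  -15 ]
R3 <- R3 - (-2)*R2:  [  0   0  -3  -5 ]
R4 <- R4 - (2)*R2:  [ 0  0  0  3 ]
Upper-triangular form:
[ 4  -5  -1   3 ]
[ 0  -6   3   5 ]
[ 0   0  -3  -5 ]
[ 0   0   0   3 ]
det(A) = (-1)^0 * (4) * (-6) * (-3) * (3) = 216  (0 row swaps -> sign +1)

det(A) = 216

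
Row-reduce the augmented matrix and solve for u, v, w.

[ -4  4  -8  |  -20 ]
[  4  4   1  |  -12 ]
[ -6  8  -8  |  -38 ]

Forward elimination on [A|b]:
R2 <- R2 - (-1)*R1:  [   0    8   -7  -32 ]
R3 <- R3 - (3/2)*R1:  [  0   2   4  -8 ]
R3 <- R3 - (1/4)*R2:  [    0     0  23/4     0 ]
Row echelon form:
[ -4  4    -8  |  -20 ]
[  0  8    -7  |  -32 ]
[  0  0  23/4  |    0 ]
Back-substitution:
w = (0) / (23/4) = 0
v = (-32 - (-7)*(0)) / 8 = -4
u = (-20 - (4)*(-4) - (-8)*(0)) / -4 = 1

(1, -4, 0)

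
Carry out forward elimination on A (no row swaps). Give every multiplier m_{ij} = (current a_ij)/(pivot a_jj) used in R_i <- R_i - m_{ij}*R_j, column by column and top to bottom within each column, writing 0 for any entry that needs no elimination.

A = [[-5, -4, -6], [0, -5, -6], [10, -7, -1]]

Forward elimination:
R2: entry in column 1 is already 0 -> m_{21} = 0 (no row operation needed)
R3 <- R3 - (-2)*R1:  [   0  -15  -13 ]
R3 <- R3 - (3)*R2:  [ 0  0  5 ]
Multipliers (in order of application): m_{21} = 0, m_{31} = -2, m_{32} = 3

multipliers: 0, -2, 3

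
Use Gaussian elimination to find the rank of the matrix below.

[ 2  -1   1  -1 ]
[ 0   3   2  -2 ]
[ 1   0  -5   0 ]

rank(A) = 3

Row reduction:
R3 <- R3 - (1/2)*R1:  [     0    1/2  -11/2    1/2 ]
R3 <- R3 - (1/6)*R2:  [     0      0  -35/6    5/6 ]
Row echelon form:
[ 2  -1      1   -1 ]
[ 0   3      2   -2 ]
[ 0   0  -35/6  5/6 ]
Nonzero rows / pivot columns: 3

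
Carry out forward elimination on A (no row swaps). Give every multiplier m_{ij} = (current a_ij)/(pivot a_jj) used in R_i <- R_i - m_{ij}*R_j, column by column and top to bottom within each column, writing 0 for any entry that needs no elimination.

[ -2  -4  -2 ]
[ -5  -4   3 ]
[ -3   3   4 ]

multipliers: 5/2, 3/2, 3/2

Forward elimination:
R2 <- R2 - (5/2)*R1:  [ 0  6  8 ]
R3 <- R3 - (3/2)*R1:  [ 0  9  7 ]
R3 <- R3 - (3/2)*R2:  [  0   0  -5 ]
Multipliers (in order of application): m_{21} = 5/2, m_{31} = 3/2, m_{32} = 3/2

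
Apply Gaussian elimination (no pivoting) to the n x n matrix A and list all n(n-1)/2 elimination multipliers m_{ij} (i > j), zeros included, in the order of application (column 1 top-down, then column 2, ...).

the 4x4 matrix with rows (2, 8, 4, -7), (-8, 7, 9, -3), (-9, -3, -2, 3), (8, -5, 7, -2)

Forward elimination:
R2 <- R2 - (-4)*R1:  [   0   39   25  -31 ]
R3 <- R3 - (-9/2)*R1:  [     0     33     16  -57/2 ]
R4 <- R4 - (4)*R1:  [   0  -37   -9   26 ]
R3 <- R3 - (11/13)*R2:  [      0       0  -67/13  -59/26 ]
R4 <- R4 - (-37/39)*R2:  [       0        0   574/39  -133/39 ]
R4 <- R4 - (-574/201)*R3:  [         0          0          0  -1988/201 ]
Multipliers (in order of application): m_{21} = -4, m_{31} = -9/2, m_{41} = 4, m_{32} = 11/13, m_{42} = -37/39, m_{43} = -574/201

multipliers: -4, -9/2, 4, 11/13, -37/39, -574/201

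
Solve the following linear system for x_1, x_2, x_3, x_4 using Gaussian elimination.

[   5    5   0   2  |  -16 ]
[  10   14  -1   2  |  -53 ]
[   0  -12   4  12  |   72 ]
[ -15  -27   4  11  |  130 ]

(1, -5, -3, 2)

Forward elimination on [A|b]:
R2 <- R2 - (2)*R1:  [   0    4   -1   -2  -21 ]
R4 <- R4 - (-3)*R1:  [   0  -12    4   17   82 ]
R3 <- R3 - (-3)*R2:  [ 0  0  1  6  9 ]
R4 <- R4 - (-3)*R2:  [  0   0   1  11  19 ]
R4 <- R4 - (1)*R3:  [  0   0   0   5  10 ]
Row echelon form:
[ 5  5   0   2  |  -16 ]
[ 0  4  -1  -2  |  -21 ]
[ 0  0   1   6  |    9 ]
[ 0  0   0   5  |   10 ]
Back-substitution:
x_4 = (10) / 5 = 2
x_3 = (9 - (6)*(2)) / 1 = -3
x_2 = (-21 - (-1)*(-3) - (-2)*(2)) / 4 = -5
x_1 = (-16 - (5)*(-5) - (2)*(2)) / 5 = 1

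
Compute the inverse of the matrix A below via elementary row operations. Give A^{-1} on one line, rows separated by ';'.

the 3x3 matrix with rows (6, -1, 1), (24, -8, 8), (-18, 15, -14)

inverse = [1/3 -1/24 0; -8 11/4 1; -9 3 1]

Gauss-Jordan on [A | I]:
R1 <- (1/6)*R1:  [    1  -1/6   1/6  |   1/6     0     0 ]
R2 <- R2 - (24)*R1:  [  0  -4   4  |  -4   1   0 ]
R3 <- R3 - (-18)*R1:  [   0   12  -11  |    3    0    1 ]
R2 <- (1/-4)*R2:  [    0     1    -1  |     1  -1/4     0 ]
R1 <- R1 - (-1/6)*R2:  [     1      0      0  |    1/3  -1/24      0 ]
R3 <- R3 - (12)*R2:  [  0   0   1  |  -9   3   1 ]
R2 <- R2 - (-1)*R3:  [    0     1     0  |    -8  11/4     1 ]
Right block of [I | A^{-1}] is the inverse:
[ 1/3  -1/24  0 ]
[  -8   11/4  1 ]
[  -9      3  1 ]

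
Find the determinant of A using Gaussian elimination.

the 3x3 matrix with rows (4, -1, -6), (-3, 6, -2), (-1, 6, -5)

det(A) = 13

Forward elimination:
R2 <- R2 - (-3/4)*R1:  [     0   21/4  -13/2 ]
R3 <- R3 - (-1/4)*R1:  [     0   23/4  -13/2 ]
R3 <- R3 - (23/21)*R2:  [     0      0  13/21 ]
Upper-triangular form:
[ 4    -1     -6 ]
[ 0  21/4  -13/2 ]
[ 0     0  13/21 ]
det(A) = (-1)^0 * (4) * (21/4) * (13/21) = 13  (0 row swaps -> sign +1)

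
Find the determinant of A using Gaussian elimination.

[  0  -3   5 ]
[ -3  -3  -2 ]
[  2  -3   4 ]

Forward elimination:
R1 <-> R2   (pivot in column 1 was zero)
[ -3  -3  -2 ]
[  0  -3   5 ]
[  2  -3   4 ]
R3 <- R3 - (-2/3)*R1:  [   0   -5  8/3 ]
R3 <- R3 - (5/3)*R2:  [     0      0  -17/3 ]
Upper-triangular form:
[ -3  -3     -2 ]
[  0  -3      5 ]
[  0   0  -17/3 ]
det(A) = (-1)^1 * (-3) * (-3) * (-17/3) = 51  (1 row swap -> sign -1)

det(A) = 51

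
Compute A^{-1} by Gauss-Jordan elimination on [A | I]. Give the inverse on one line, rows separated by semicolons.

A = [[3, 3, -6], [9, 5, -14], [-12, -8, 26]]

Gauss-Jordan on [A | I]:
R1 <- (1/3)*R1:  [   1    1   -2  |  1/3    0    0 ]
R2 <- R2 - (9)*R1:  [  0  -4   4  |  -3   1   0 ]
R3 <- R3 - (-12)*R1:  [ 0  4  2  |  4  0  1 ]
R2 <- (1/-4)*R2:  [    0     1    -1  |   3/4  -1/4     0 ]
R1 <- R1 - (1)*R2:  [     1      0     -1  |  -5/12    1/4      0 ]
R3 <- R3 - (4)*R2:  [ 0  0  6  |  1  1  1 ]
R3 <- (1/6)*R3:  [   0    0    1  |  1/6  1/6  1/6 ]
R1 <- R1 - (-1)*R3:  [    1     0     0  |  -1/4  5/12   1/6 ]
R2 <- R2 - (-1)*R3:  [     0      1      0  |  11/12  -1/12    1/6 ]
Right block of [I | A^{-1}] is the inverse:
[  -1/4   5/12  1/6 ]
[ 11/12  -1/12  1/6 ]
[   1/6    1/6  1/6 ]

inverse = [-1/4 5/12 1/6; 11/12 -1/12 1/6; 1/6 1/6 1/6]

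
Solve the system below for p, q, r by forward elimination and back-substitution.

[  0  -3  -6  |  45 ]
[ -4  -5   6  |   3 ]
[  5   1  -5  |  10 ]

(-2, -5, -5)

Forward elimination on [A|b]:
R1 <-> R2   (pivot in column 1 was zero)
[ -4  -5   6   3 ]
[  0  -3  -6  45 ]
[  5   1  -5  10 ]
R3 <- R3 - (-5/4)*R1:  [     0  -21/4    5/2   55/4 ]
R3 <- R3 - (7/4)*R2:  [   0    0   13  -65 ]
Row echelon form:
[ -4  -5   6  |    3 ]
[  0  -3  -6  |   45 ]
[  0   0  13  |  -65 ]
Back-substitution:
r = (-65) / 13 = -5
q = (45 - (-6)*(-5)) / -3 = -5
p = (3 - (-5)*(-5) - (6)*(-5)) / -4 = -2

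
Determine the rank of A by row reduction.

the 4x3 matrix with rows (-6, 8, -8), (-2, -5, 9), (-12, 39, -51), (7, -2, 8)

Row reduction:
R2 <- R2 - (1/3)*R1:  [     0  -23/3   35/3 ]
R3 <- R3 - (2)*R1:  [   0   23  -35 ]
R4 <- R4 - (-7/6)*R1:  [    0  22/3  -4/3 ]
R3 <- R3 - (-3)*R2:  [ 0  0  0 ]
R4 <- R4 - (-22/23)*R2:  [      0       0  226/23 ]
R3 <-> R4   (pivot in column 3 was zero)
[ -6      8      -8 ]
[  0  -23/3    35/3 ]
[  0      0  226/23 ]
[  0      0       0 ]
Row echelon form:
[ -6      8      -8 ]
[  0  -23/3    35/3 ]
[  0      0  226/23 ]
[  0      0       0 ]
Nonzero rows / pivot columns: 3

rank(A) = 3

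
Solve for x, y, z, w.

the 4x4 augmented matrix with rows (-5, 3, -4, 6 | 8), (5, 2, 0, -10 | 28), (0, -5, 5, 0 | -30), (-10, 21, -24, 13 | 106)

(0, 4, -2, -2)

Forward elimination on [A|b]:
R2 <- R2 - (-1)*R1:  [  0   5  -4  -4  36 ]
R4 <- R4 - (2)*R1:  [   0   15  -16    1   90 ]
R3 <- R3 - (-1)*R2:  [  0   0   1  -4   6 ]
R4 <- R4 - (3)*R2:  [   0    0   -4   13  -18 ]
R4 <- R4 - (-4)*R3:  [  0   0   0  -3   6 ]
Row echelon form:
[ -5  3  -4   6  |   8 ]
[  0  5  -4  -4  |  36 ]
[  0  0   1  -4  |   6 ]
[  0  0   0  -3  |   6 ]
Back-substitution:
w = (6) / -3 = -2
z = (6 - (-4)*(-2)) / 1 = -2
y = (36 - (-4)*(-2) - (-4)*(-2)) / 5 = 4
x = (8 - (3)*(4) - (-4)*(-2) - (6)*(-2)) / -5 = 0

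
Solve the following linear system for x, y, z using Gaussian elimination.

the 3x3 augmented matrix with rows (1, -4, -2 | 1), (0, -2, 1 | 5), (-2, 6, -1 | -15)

(3, -1, 3)

Forward elimination on [A|b]:
R3 <- R3 - (-2)*R1:  [   0   -2   -5  -13 ]
R3 <- R3 - (1)*R2:  [   0    0   -6  -18 ]
Row echelon form:
[ 1  -4  -2  |    1 ]
[ 0  -2   1  |    5 ]
[ 0   0  -6  |  -18 ]
Back-substitution:
z = (-18) / -6 = 3
y = (5 - (1)*(3)) / -2 = -1
x = (1 - (-4)*(-1) - (-2)*(3)) / 1 = 3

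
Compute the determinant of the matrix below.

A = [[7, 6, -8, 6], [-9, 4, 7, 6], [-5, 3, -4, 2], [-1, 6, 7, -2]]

Forward elimination:
R2 <- R2 - (-9/7)*R1:  [     0   82/7  -23/7   96/7 ]
R3 <- R3 - (-5/7)*R1:  [     0   51/7  -68/7   44/7 ]
R4 <- R4 - (-1/7)*R1:  [    0  48/7  41/7  -8/7 ]
R3 <- R3 - (51/82)*R2:  [       0        0  -629/82   -92/41 ]
R4 <- R4 - (24/41)*R2:  [       0        0   319/41  -376/41 ]
R4 <- R4 - (-638/629)*R3:  [         0          0          0  -7200/629 ]
Upper-triangular form:
[ 7     6       -8          6 ]
[ 0  82/7    -23/7       96/7 ]
[ 0     0  -629/82     -92/41 ]
[ 0     0        0  -7200/629 ]
det(A) = (-1)^0 * (7) * (82/7) * (-629/82) * (-7200/629) = 7200  (0 row swaps -> sign +1)

det(A) = 7200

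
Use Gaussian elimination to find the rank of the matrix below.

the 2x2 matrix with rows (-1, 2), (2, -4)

rank(A) = 1

Row reduction:
R2 <- R2 - (-2)*R1:  [ 0  0 ]
Row echelon form:
[ -1  2 ]
[  0  0 ]
Nonzero rows / pivot columns: 1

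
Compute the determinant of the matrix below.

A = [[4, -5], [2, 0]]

Forward elimination:
R2 <- R2 - (1/2)*R1:  [   0  5/2 ]
Upper-triangular form:
[ 4   -5 ]
[ 0  5/2 ]
det(A) = (-1)^0 * (4) * (5/2) = 10  (0 row swaps -> sign +1)

det(A) = 10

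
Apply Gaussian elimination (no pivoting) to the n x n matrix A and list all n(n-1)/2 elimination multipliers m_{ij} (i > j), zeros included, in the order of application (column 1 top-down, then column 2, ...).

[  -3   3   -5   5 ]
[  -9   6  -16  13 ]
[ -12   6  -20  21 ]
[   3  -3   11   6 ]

multipliers: 3, 4, -1, 2, 0, 3

Forward elimination:
R2 <- R2 - (3)*R1:  [  0  -3  -1  -2 ]
R3 <- R3 - (4)*R1:  [  0  -6   0   1 ]
R4 <- R4 - (-1)*R1:  [  0   0   6  11 ]
R3 <- R3 - (2)*R2:  [ 0  0  2  5 ]
R4: entry in column 2 is already 0 -> m_{42} = 0 (no row operation needed)
R4 <- R4 - (3)*R3:  [  0   0   0  -4 ]
Multipliers (in order of application): m_{21} = 3, m_{31} = 4, m_{41} = -1, m_{32} = 2, m_{42} = 0, m_{43} = 3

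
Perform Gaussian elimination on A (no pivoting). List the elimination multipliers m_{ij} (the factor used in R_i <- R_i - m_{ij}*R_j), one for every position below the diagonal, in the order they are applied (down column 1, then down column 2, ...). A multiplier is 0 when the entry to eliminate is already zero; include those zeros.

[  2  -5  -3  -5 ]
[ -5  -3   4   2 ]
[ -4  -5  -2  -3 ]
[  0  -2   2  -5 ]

multipliers: -5/2, -2, 0, 30/31, 4/31, -76/143

Forward elimination:
R2 <- R2 - (-5/2)*R1:  [     0  -31/2   -7/2  -21/2 ]
R3 <- R3 - (-2)*R1:  [   0  -15   -8  -13 ]
R4: entry in column 1 is already 0 -> m_{41} = 0 (no row operation needed)
R3 <- R3 - (30/31)*R2:  [       0        0  -143/31   -88/31 ]
R4 <- R4 - (4/31)*R2:  [       0        0    76/31  -113/31 ]
R4 <- R4 - (-76/143)*R3:  [      0       0       0  -67/13 ]
Multipliers (in order of application): m_{21} = -5/2, m_{31} = -2, m_{41} = 0, m_{32} = 30/31, m_{42} = 4/31, m_{43} = -76/143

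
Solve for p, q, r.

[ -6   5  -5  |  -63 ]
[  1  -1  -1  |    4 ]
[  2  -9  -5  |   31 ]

Forward elimination on [A|b]:
R2 <- R2 - (-1/6)*R1:  [     0   -1/6  -11/6  -13/2 ]
R3 <- R3 - (-1/3)*R1:  [     0  -22/3  -20/3     10 ]
R3 <- R3 - (44)*R2:  [   0    0   74  296 ]
Row echelon form:
[ -6     5     -5  |    -63 ]
[  0  -1/6  -11/6  |  -13/2 ]
[  0     0     74  |    296 ]
Back-substitution:
r = (296) / 74 = 4
q = (-13/2 - (-11/6)*(4)) / (-1/6) = -5
p = (-63 - (5)*(-5) - (-5)*(4)) / -6 = 3

(3, -5, 4)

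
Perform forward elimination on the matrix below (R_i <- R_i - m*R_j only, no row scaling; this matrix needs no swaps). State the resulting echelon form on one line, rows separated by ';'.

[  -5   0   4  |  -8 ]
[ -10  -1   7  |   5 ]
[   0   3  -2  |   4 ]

Forward elimination:
R2 <- R2 - (2)*R1:  [  0  -1  -1  21 ]
R3 <- R3 - (-3)*R2:  [  0   0  -5  67 ]
Row echelon form:
[ -5   0   4  |  -8 ]
[  0  -1  -1  |  21 ]
[  0   0  -5  |  67 ]

REF = [-5 0 4 -8; 0 -1 -1 21; 0 0 -5 67]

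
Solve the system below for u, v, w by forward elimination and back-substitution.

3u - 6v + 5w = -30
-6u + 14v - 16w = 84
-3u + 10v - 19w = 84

(1, 3, -3)

Forward elimination on [A|b]:
R2 <- R2 - (-2)*R1:  [  0   2  -6  24 ]
R3 <- R3 - (-1)*R1:  [   0    4  -14   54 ]
R3 <- R3 - (2)*R2:  [  0   0  -2   6 ]
Row echelon form:
[ 3  -6   5  |  -30 ]
[ 0   2  -6  |   24 ]
[ 0   0  -2  |    6 ]
Back-substitution:
w = (6) / -2 = -3
v = (24 - (-6)*(-3)) / 2 = 3
u = (-30 - (-6)*(3) - (5)*(-3)) / 3 = 1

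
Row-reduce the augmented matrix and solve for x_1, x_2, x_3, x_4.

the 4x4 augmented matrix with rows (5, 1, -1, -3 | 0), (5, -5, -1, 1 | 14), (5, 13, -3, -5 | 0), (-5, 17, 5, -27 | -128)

(3, 1, 1, 5)

Forward elimination on [A|b]:
R2 <- R2 - (1)*R1:  [  0  -6   0   4  14 ]
R3 <- R3 - (1)*R1:  [  0  12  -2  -2   0 ]
R4 <- R4 - (-1)*R1:  [    0    18     4   -30  -128 ]
R3 <- R3 - (-2)*R2:  [  0   0  -2   6  28 ]
R4 <- R4 - (-3)*R2:  [   0    0    4  -18  -86 ]
R4 <- R4 - (-2)*R3:  [   0    0    0   -6  -30 ]
Row echelon form:
[ 5   1  -1  -3  |    0 ]
[ 0  -6   0   4  |   14 ]
[ 0   0  -2   6  |   28 ]
[ 0   0   0  -6  |  -30 ]
Back-substitution:
x_4 = (-30) / -6 = 5
x_3 = (28 - (6)*(5)) / -2 = 1
x_2 = (14 - (4)*(5)) / -6 = 1
x_1 = (0 - (1)*(1) - (-1)*(1) - (-3)*(5)) / 5 = 3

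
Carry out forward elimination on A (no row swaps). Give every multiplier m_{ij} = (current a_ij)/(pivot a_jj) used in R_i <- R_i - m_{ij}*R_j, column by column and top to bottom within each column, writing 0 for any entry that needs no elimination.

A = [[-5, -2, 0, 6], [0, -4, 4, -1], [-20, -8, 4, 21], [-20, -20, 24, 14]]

Forward elimination:
R2: entry in column 1 is already 0 -> m_{21} = 0 (no row operation needed)
R3 <- R3 - (4)*R1:  [  0   0   4  -3 ]
R4 <- R4 - (4)*R1:  [   0  -12   24  -10 ]
R3: entry in column 2 is already 0 -> m_{32} = 0 (no row operation needed)
R4 <- R4 - (3)*R2:  [  0   0  12  -7 ]
R4 <- R4 - (3)*R3:  [ 0  0  0  2 ]
Multipliers (in order of application): m_{21} = 0, m_{31} = 4, m_{41} = 4, m_{32} = 0, m_{42} = 3, m_{43} = 3

multipliers: 0, 4, 4, 0, 3, 3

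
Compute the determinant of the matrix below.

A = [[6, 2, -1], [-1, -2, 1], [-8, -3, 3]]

Forward elimination:
R2 <- R2 - (-1/6)*R1:  [    0  -5/3   5/6 ]
R3 <- R3 - (-4/3)*R1:  [    0  -1/3   5/3 ]
R3 <- R3 - (1/5)*R2:  [   0    0  3/2 ]
Upper-triangular form:
[ 6     2   -1 ]
[ 0  -5/3  5/6 ]
[ 0     0  3/2 ]
det(A) = (-1)^0 * (6) * (-5/3) * (3/2) = -15  (0 row swaps -> sign +1)

det(A) = -15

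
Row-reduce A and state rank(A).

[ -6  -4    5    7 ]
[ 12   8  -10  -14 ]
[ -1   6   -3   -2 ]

rank(A) = 2

Row reduction:
R2 <- R2 - (-2)*R1:  [ 0  0  0  0 ]
R3 <- R3 - (1/6)*R1:  [     0   20/3  -23/6  -19/6 ]
R2 <-> R3   (pivot in column 2 was zero)
[ -6    -4      5      7 ]
[  0  20/3  -23/6  -19/6 ]
[  0     0      0      0 ]
Row echelon form:
[ -6    -4      5      7 ]
[  0  20/3  -23/6  -19/6 ]
[  0     0      0      0 ]
Nonzero rows / pivot columns: 2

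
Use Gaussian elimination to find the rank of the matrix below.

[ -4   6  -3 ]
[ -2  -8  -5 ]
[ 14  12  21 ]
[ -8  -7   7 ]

Row reduction:
R2 <- R2 - (1/2)*R1:  [    0   -11  -7/2 ]
R3 <- R3 - (-7/2)*R1:  [    0    33  21/2 ]
R4 <- R4 - (2)*R1:  [   0  -19   13 ]
R3 <- R3 - (-3)*R2:  [ 0  0  0 ]
R4 <- R4 - (19/11)*R2:  [      0       0  419/22 ]
R3 <-> R4   (pivot in column 3 was zero)
[ -4    6      -3 ]
[  0  -11    -7/2 ]
[  0    0  419/22 ]
[  0    0       0 ]
Row echelon form:
[ -4    6      -3 ]
[  0  -11    -7/2 ]
[  0    0  419/22 ]
[  0    0       0 ]
Nonzero rows / pivot columns: 3

rank(A) = 3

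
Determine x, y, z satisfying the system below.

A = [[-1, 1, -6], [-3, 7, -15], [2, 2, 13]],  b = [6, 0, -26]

(3, -3, -2)

Forward elimination on [A|b]:
R2 <- R2 - (3)*R1:  [   0    4    3  -18 ]
R3 <- R3 - (-2)*R1:  [   0    4    1  -14 ]
R3 <- R3 - (1)*R2:  [  0   0  -2   4 ]
Row echelon form:
[ -1  1  -6  |    6 ]
[  0  4   3  |  -18 ]
[  0  0  -2  |    4 ]
Back-substitution:
z = (4) / -2 = -2
y = (-18 - (3)*(-2)) / 4 = -3
x = (6 - (1)*(-3) - (-6)*(-2)) / -1 = 3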